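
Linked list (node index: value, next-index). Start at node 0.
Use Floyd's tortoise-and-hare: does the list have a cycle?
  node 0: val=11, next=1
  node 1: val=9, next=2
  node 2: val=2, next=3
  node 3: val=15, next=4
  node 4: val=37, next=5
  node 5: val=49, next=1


Floyd's tortoise (slow, +1) and hare (fast, +2):
  init: slow=0, fast=0
  step 1: slow=1, fast=2
  step 2: slow=2, fast=4
  step 3: slow=3, fast=1
  step 4: slow=4, fast=3
  step 5: slow=5, fast=5
  slow == fast at node 5: cycle detected

Cycle: yes


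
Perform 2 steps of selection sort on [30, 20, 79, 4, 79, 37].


Initial: [30, 20, 79, 4, 79, 37]
Step 1: min=4 at 3
  Swap: [4, 20, 79, 30, 79, 37]
Step 2: min=20 at 1
  Swap: [4, 20, 79, 30, 79, 37]

After 2 steps: [4, 20, 79, 30, 79, 37]


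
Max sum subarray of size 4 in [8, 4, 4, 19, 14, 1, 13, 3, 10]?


[0:4]: 35
[1:5]: 41
[2:6]: 38
[3:7]: 47
[4:8]: 31
[5:9]: 27

Max: 47 at [3:7]


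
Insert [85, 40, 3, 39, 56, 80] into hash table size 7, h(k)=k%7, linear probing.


Insert 85: h=1 -> slot 1
Insert 40: h=5 -> slot 5
Insert 3: h=3 -> slot 3
Insert 39: h=4 -> slot 4
Insert 56: h=0 -> slot 0
Insert 80: h=3, 3 probes -> slot 6

Table: [56, 85, None, 3, 39, 40, 80]


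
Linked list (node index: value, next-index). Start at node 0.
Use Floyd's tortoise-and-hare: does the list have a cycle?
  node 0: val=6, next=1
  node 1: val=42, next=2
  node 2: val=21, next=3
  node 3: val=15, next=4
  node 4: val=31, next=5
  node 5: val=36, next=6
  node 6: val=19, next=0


Floyd's tortoise (slow, +1) and hare (fast, +2):
  init: slow=0, fast=0
  step 1: slow=1, fast=2
  step 2: slow=2, fast=4
  step 3: slow=3, fast=6
  step 4: slow=4, fast=1
  step 5: slow=5, fast=3
  step 6: slow=6, fast=5
  step 7: slow=0, fast=0
  slow == fast at node 0: cycle detected

Cycle: yes


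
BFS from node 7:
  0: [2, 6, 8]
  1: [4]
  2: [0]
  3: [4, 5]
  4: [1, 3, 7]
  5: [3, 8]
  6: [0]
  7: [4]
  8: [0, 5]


Visit 7, enqueue [4]
Visit 4, enqueue [1, 3]
Visit 1, enqueue []
Visit 3, enqueue [5]
Visit 5, enqueue [8]
Visit 8, enqueue [0]
Visit 0, enqueue [2, 6]
Visit 2, enqueue []
Visit 6, enqueue []

BFS order: [7, 4, 1, 3, 5, 8, 0, 2, 6]


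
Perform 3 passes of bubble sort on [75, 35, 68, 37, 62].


Initial: [75, 35, 68, 37, 62]
Pass 1: [35, 68, 37, 62, 75] (4 swaps)
Pass 2: [35, 37, 62, 68, 75] (2 swaps)
Pass 3: [35, 37, 62, 68, 75] (0 swaps)

After 3 passes: [35, 37, 62, 68, 75]


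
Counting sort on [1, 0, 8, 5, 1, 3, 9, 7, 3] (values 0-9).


Input: [1, 0, 8, 5, 1, 3, 9, 7, 3]
Counts: [1, 2, 0, 2, 0, 1, 0, 1, 1, 1]

Sorted: [0, 1, 1, 3, 3, 5, 7, 8, 9]


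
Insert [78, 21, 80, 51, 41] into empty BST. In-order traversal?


Insert 78: root
Insert 21: L from 78
Insert 80: R from 78
Insert 51: L from 78 -> R from 21
Insert 41: L from 78 -> R from 21 -> L from 51

In-order: [21, 41, 51, 78, 80]


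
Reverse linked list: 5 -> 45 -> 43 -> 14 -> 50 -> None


Step 1: curr=5, set curr.next=prev(None) | reversed so far: 5
Step 2: curr=45, set curr.next=prev(5) | reversed so far: 45 -> 5
Step 3: curr=43, set curr.next=prev(45) | reversed so far: 43 -> 45 -> 5
Step 4: curr=14, set curr.next=prev(43) | reversed so far: 14 -> 43 -> 45 -> 5
Step 5: curr=50, set curr.next=prev(14) | reversed so far: 50 -> 14 -> 43 -> 45 -> 5

50 -> 14 -> 43 -> 45 -> 5 -> None


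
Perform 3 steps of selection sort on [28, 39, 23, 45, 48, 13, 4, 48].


Initial: [28, 39, 23, 45, 48, 13, 4, 48]
Step 1: min=4 at 6
  Swap: [4, 39, 23, 45, 48, 13, 28, 48]
Step 2: min=13 at 5
  Swap: [4, 13, 23, 45, 48, 39, 28, 48]
Step 3: min=23 at 2
  Swap: [4, 13, 23, 45, 48, 39, 28, 48]

After 3 steps: [4, 13, 23, 45, 48, 39, 28, 48]


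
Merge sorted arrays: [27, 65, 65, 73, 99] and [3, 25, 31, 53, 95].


Take 3 from B
Take 25 from B
Take 27 from A
Take 31 from B
Take 53 from B
Take 65 from A
Take 65 from A
Take 73 from A
Take 95 from B

Merged: [3, 25, 27, 31, 53, 65, 65, 73, 95, 99]


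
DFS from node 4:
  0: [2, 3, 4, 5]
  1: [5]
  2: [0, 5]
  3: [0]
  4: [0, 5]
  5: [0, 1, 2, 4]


Visit 4, push [5, 0]
Visit 0, push [5, 3, 2]
Visit 2, push [5]
Visit 5, push [1]
Visit 1, push []
Visit 3, push []

DFS order: [4, 0, 2, 5, 1, 3]


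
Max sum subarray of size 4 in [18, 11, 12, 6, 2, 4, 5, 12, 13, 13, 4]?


[0:4]: 47
[1:5]: 31
[2:6]: 24
[3:7]: 17
[4:8]: 23
[5:9]: 34
[6:10]: 43
[7:11]: 42

Max: 47 at [0:4]


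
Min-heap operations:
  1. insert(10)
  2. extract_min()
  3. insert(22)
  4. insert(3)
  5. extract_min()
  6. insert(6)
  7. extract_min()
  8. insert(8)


insert(10) -> [10]
extract_min()->10, []
insert(22) -> [22]
insert(3) -> [3, 22]
extract_min()->3, [22]
insert(6) -> [6, 22]
extract_min()->6, [22]
insert(8) -> [8, 22]

Final heap: [8, 22]


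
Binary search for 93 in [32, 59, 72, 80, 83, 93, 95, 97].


Step 1: lo=0, hi=7, mid=3, val=80
Step 2: lo=4, hi=7, mid=5, val=93

Found at index 5


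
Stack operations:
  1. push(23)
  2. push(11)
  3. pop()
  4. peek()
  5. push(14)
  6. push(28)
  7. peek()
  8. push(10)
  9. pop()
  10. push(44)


push(23) -> [23]
push(11) -> [23, 11]
pop()->11, [23]
peek()->23
push(14) -> [23, 14]
push(28) -> [23, 14, 28]
peek()->28
push(10) -> [23, 14, 28, 10]
pop()->10, [23, 14, 28]
push(44) -> [23, 14, 28, 44]

Final stack: [23, 14, 28, 44]


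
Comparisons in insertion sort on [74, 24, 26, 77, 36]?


Algorithm: insertion sort
Input: [74, 24, 26, 77, 36]
Sorted: [24, 26, 36, 74, 77]

7


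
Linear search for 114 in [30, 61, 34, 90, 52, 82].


i=0: 30!=114
i=1: 61!=114
i=2: 34!=114
i=3: 90!=114
i=4: 52!=114
i=5: 82!=114

Not found, 6 comps


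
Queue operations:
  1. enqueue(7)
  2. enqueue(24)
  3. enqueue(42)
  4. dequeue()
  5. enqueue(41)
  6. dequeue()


enqueue(7) -> [7]
enqueue(24) -> [7, 24]
enqueue(42) -> [7, 24, 42]
dequeue()->7, [24, 42]
enqueue(41) -> [24, 42, 41]
dequeue()->24, [42, 41]

Final queue: [42, 41]


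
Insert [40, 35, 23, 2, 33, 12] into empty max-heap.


Insert 40: [40]
Insert 35: [40, 35]
Insert 23: [40, 35, 23]
Insert 2: [40, 35, 23, 2]
Insert 33: [40, 35, 23, 2, 33]
Insert 12: [40, 35, 23, 2, 33, 12]

Final heap: [40, 35, 23, 2, 33, 12]


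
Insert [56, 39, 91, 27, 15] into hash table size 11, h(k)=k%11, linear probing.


Insert 56: h=1 -> slot 1
Insert 39: h=6 -> slot 6
Insert 91: h=3 -> slot 3
Insert 27: h=5 -> slot 5
Insert 15: h=4 -> slot 4

Table: [None, 56, None, 91, 15, 27, 39, None, None, None, None]


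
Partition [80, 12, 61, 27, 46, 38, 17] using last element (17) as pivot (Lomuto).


Pivot: 17
  12 <= 17: swap -> [12, 80, 61, 27, 46, 38, 17]
Place pivot at 1: [12, 17, 61, 27, 46, 38, 80]

Partitioned: [12, 17, 61, 27, 46, 38, 80]


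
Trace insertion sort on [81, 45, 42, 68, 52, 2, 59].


Initial: [81, 45, 42, 68, 52, 2, 59]
Insert 45: [45, 81, 42, 68, 52, 2, 59]
Insert 42: [42, 45, 81, 68, 52, 2, 59]
Insert 68: [42, 45, 68, 81, 52, 2, 59]
Insert 52: [42, 45, 52, 68, 81, 2, 59]
Insert 2: [2, 42, 45, 52, 68, 81, 59]
Insert 59: [2, 42, 45, 52, 59, 68, 81]

Sorted: [2, 42, 45, 52, 59, 68, 81]


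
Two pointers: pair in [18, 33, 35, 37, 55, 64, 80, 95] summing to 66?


lo=0(18)+hi=7(95)=113
lo=0(18)+hi=6(80)=98
lo=0(18)+hi=5(64)=82
lo=0(18)+hi=4(55)=73
lo=0(18)+hi=3(37)=55
lo=1(33)+hi=3(37)=70
lo=1(33)+hi=2(35)=68

No pair found


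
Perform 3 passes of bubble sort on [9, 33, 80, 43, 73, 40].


Initial: [9, 33, 80, 43, 73, 40]
Pass 1: [9, 33, 43, 73, 40, 80] (3 swaps)
Pass 2: [9, 33, 43, 40, 73, 80] (1 swaps)
Pass 3: [9, 33, 40, 43, 73, 80] (1 swaps)

After 3 passes: [9, 33, 40, 43, 73, 80]


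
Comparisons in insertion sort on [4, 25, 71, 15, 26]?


Algorithm: insertion sort
Input: [4, 25, 71, 15, 26]
Sorted: [4, 15, 25, 26, 71]

7


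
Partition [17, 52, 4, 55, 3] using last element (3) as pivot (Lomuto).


Pivot: 3
Place pivot at 0: [3, 52, 4, 55, 17]

Partitioned: [3, 52, 4, 55, 17]


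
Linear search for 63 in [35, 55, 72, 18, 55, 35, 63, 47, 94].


i=0: 35!=63
i=1: 55!=63
i=2: 72!=63
i=3: 18!=63
i=4: 55!=63
i=5: 35!=63
i=6: 63==63 found!

Found at 6, 7 comps


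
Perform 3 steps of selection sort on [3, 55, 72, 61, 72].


Initial: [3, 55, 72, 61, 72]
Step 1: min=3 at 0
  Swap: [3, 55, 72, 61, 72]
Step 2: min=55 at 1
  Swap: [3, 55, 72, 61, 72]
Step 3: min=61 at 3
  Swap: [3, 55, 61, 72, 72]

After 3 steps: [3, 55, 61, 72, 72]


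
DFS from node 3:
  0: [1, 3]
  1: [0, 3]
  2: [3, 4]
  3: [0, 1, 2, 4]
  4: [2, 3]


Visit 3, push [4, 2, 1, 0]
Visit 0, push [1]
Visit 1, push []
Visit 2, push [4]
Visit 4, push []

DFS order: [3, 0, 1, 2, 4]


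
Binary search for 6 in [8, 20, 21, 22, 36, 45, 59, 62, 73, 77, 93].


Step 1: lo=0, hi=10, mid=5, val=45
Step 2: lo=0, hi=4, mid=2, val=21
Step 3: lo=0, hi=1, mid=0, val=8

Not found


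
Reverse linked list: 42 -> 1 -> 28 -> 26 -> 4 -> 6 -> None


Step 1: curr=42, set curr.next=prev(None) | reversed so far: 42
Step 2: curr=1, set curr.next=prev(42) | reversed so far: 1 -> 42
Step 3: curr=28, set curr.next=prev(1) | reversed so far: 28 -> 1 -> 42
Step 4: curr=26, set curr.next=prev(28) | reversed so far: 26 -> 28 -> 1 -> 42
Step 5: curr=4, set curr.next=prev(26) | reversed so far: 4 -> 26 -> 28 -> 1 -> 42
Step 6: curr=6, set curr.next=prev(4) | reversed so far: 6 -> 4 -> 26 -> 28 -> 1 -> 42

6 -> 4 -> 26 -> 28 -> 1 -> 42 -> None


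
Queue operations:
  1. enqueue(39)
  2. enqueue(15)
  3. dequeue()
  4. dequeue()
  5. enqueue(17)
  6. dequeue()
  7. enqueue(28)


enqueue(39) -> [39]
enqueue(15) -> [39, 15]
dequeue()->39, [15]
dequeue()->15, []
enqueue(17) -> [17]
dequeue()->17, []
enqueue(28) -> [28]

Final queue: [28]


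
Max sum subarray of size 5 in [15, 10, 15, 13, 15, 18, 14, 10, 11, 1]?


[0:5]: 68
[1:6]: 71
[2:7]: 75
[3:8]: 70
[4:9]: 68
[5:10]: 54

Max: 75 at [2:7]


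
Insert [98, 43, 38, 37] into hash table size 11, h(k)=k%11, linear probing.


Insert 98: h=10 -> slot 10
Insert 43: h=10, 1 probes -> slot 0
Insert 38: h=5 -> slot 5
Insert 37: h=4 -> slot 4

Table: [43, None, None, None, 37, 38, None, None, None, None, 98]


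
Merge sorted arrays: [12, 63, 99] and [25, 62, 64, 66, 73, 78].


Take 12 from A
Take 25 from B
Take 62 from B
Take 63 from A
Take 64 from B
Take 66 from B
Take 73 from B
Take 78 from B

Merged: [12, 25, 62, 63, 64, 66, 73, 78, 99]


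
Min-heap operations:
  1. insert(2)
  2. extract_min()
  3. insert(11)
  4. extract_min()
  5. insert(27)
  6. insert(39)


insert(2) -> [2]
extract_min()->2, []
insert(11) -> [11]
extract_min()->11, []
insert(27) -> [27]
insert(39) -> [27, 39]

Final heap: [27, 39]


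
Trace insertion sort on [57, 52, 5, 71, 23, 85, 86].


Initial: [57, 52, 5, 71, 23, 85, 86]
Insert 52: [52, 57, 5, 71, 23, 85, 86]
Insert 5: [5, 52, 57, 71, 23, 85, 86]
Insert 71: [5, 52, 57, 71, 23, 85, 86]
Insert 23: [5, 23, 52, 57, 71, 85, 86]
Insert 85: [5, 23, 52, 57, 71, 85, 86]
Insert 86: [5, 23, 52, 57, 71, 85, 86]

Sorted: [5, 23, 52, 57, 71, 85, 86]


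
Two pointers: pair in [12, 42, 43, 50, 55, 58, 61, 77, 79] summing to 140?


lo=0(12)+hi=8(79)=91
lo=1(42)+hi=8(79)=121
lo=2(43)+hi=8(79)=122
lo=3(50)+hi=8(79)=129
lo=4(55)+hi=8(79)=134
lo=5(58)+hi=8(79)=137
lo=6(61)+hi=8(79)=140

Yes: 61+79=140


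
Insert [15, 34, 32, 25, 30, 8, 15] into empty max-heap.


Insert 15: [15]
Insert 34: [34, 15]
Insert 32: [34, 15, 32]
Insert 25: [34, 25, 32, 15]
Insert 30: [34, 30, 32, 15, 25]
Insert 8: [34, 30, 32, 15, 25, 8]
Insert 15: [34, 30, 32, 15, 25, 8, 15]

Final heap: [34, 30, 32, 15, 25, 8, 15]


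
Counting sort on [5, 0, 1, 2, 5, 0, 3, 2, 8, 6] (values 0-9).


Input: [5, 0, 1, 2, 5, 0, 3, 2, 8, 6]
Counts: [2, 1, 2, 1, 0, 2, 1, 0, 1, 0]

Sorted: [0, 0, 1, 2, 2, 3, 5, 5, 6, 8]


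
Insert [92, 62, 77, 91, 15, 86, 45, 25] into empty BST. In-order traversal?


Insert 92: root
Insert 62: L from 92
Insert 77: L from 92 -> R from 62
Insert 91: L from 92 -> R from 62 -> R from 77
Insert 15: L from 92 -> L from 62
Insert 86: L from 92 -> R from 62 -> R from 77 -> L from 91
Insert 45: L from 92 -> L from 62 -> R from 15
Insert 25: L from 92 -> L from 62 -> R from 15 -> L from 45

In-order: [15, 25, 45, 62, 77, 86, 91, 92]


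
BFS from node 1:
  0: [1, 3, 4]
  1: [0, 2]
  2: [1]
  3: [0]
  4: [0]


Visit 1, enqueue [0, 2]
Visit 0, enqueue [3, 4]
Visit 2, enqueue []
Visit 3, enqueue []
Visit 4, enqueue []

BFS order: [1, 0, 2, 3, 4]


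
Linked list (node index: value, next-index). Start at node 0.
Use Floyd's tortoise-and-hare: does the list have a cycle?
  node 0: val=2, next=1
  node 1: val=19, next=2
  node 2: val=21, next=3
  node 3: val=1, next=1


Floyd's tortoise (slow, +1) and hare (fast, +2):
  init: slow=0, fast=0
  step 1: slow=1, fast=2
  step 2: slow=2, fast=1
  step 3: slow=3, fast=3
  slow == fast at node 3: cycle detected

Cycle: yes


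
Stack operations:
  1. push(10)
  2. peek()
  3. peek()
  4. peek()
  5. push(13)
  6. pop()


push(10) -> [10]
peek()->10
peek()->10
peek()->10
push(13) -> [10, 13]
pop()->13, [10]

Final stack: [10]


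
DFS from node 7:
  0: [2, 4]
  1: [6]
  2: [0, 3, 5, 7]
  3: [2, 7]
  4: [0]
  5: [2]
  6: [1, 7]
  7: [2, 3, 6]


Visit 7, push [6, 3, 2]
Visit 2, push [5, 3, 0]
Visit 0, push [4]
Visit 4, push []
Visit 3, push []
Visit 5, push []
Visit 6, push [1]
Visit 1, push []

DFS order: [7, 2, 0, 4, 3, 5, 6, 1]


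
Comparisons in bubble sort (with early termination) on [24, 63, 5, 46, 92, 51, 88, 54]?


Algorithm: bubble sort (with early termination)
Input: [24, 63, 5, 46, 92, 51, 88, 54]
Sorted: [5, 24, 46, 51, 54, 63, 88, 92]

22


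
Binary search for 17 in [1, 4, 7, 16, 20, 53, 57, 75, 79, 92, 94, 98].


Step 1: lo=0, hi=11, mid=5, val=53
Step 2: lo=0, hi=4, mid=2, val=7
Step 3: lo=3, hi=4, mid=3, val=16
Step 4: lo=4, hi=4, mid=4, val=20

Not found


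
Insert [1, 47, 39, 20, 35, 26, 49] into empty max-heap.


Insert 1: [1]
Insert 47: [47, 1]
Insert 39: [47, 1, 39]
Insert 20: [47, 20, 39, 1]
Insert 35: [47, 35, 39, 1, 20]
Insert 26: [47, 35, 39, 1, 20, 26]
Insert 49: [49, 35, 47, 1, 20, 26, 39]

Final heap: [49, 35, 47, 1, 20, 26, 39]


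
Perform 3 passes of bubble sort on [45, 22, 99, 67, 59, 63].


Initial: [45, 22, 99, 67, 59, 63]
Pass 1: [22, 45, 67, 59, 63, 99] (4 swaps)
Pass 2: [22, 45, 59, 63, 67, 99] (2 swaps)
Pass 3: [22, 45, 59, 63, 67, 99] (0 swaps)

After 3 passes: [22, 45, 59, 63, 67, 99]


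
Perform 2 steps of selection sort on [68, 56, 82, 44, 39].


Initial: [68, 56, 82, 44, 39]
Step 1: min=39 at 4
  Swap: [39, 56, 82, 44, 68]
Step 2: min=44 at 3
  Swap: [39, 44, 82, 56, 68]

After 2 steps: [39, 44, 82, 56, 68]


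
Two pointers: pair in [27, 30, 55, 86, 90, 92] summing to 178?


lo=0(27)+hi=5(92)=119
lo=1(30)+hi=5(92)=122
lo=2(55)+hi=5(92)=147
lo=3(86)+hi=5(92)=178

Yes: 86+92=178


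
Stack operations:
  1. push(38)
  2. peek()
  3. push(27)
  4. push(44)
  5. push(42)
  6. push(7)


push(38) -> [38]
peek()->38
push(27) -> [38, 27]
push(44) -> [38, 27, 44]
push(42) -> [38, 27, 44, 42]
push(7) -> [38, 27, 44, 42, 7]

Final stack: [38, 27, 44, 42, 7]


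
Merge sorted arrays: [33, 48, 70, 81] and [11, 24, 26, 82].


Take 11 from B
Take 24 from B
Take 26 from B
Take 33 from A
Take 48 from A
Take 70 from A
Take 81 from A

Merged: [11, 24, 26, 33, 48, 70, 81, 82]


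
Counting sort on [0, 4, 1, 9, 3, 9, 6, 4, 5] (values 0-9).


Input: [0, 4, 1, 9, 3, 9, 6, 4, 5]
Counts: [1, 1, 0, 1, 2, 1, 1, 0, 0, 2]

Sorted: [0, 1, 3, 4, 4, 5, 6, 9, 9]


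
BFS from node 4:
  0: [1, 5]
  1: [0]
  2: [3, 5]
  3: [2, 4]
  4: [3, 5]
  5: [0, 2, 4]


Visit 4, enqueue [3, 5]
Visit 3, enqueue [2]
Visit 5, enqueue [0]
Visit 2, enqueue []
Visit 0, enqueue [1]
Visit 1, enqueue []

BFS order: [4, 3, 5, 2, 0, 1]


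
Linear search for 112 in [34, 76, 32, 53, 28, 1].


i=0: 34!=112
i=1: 76!=112
i=2: 32!=112
i=3: 53!=112
i=4: 28!=112
i=5: 1!=112

Not found, 6 comps


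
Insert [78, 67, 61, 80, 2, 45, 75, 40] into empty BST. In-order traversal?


Insert 78: root
Insert 67: L from 78
Insert 61: L from 78 -> L from 67
Insert 80: R from 78
Insert 2: L from 78 -> L from 67 -> L from 61
Insert 45: L from 78 -> L from 67 -> L from 61 -> R from 2
Insert 75: L from 78 -> R from 67
Insert 40: L from 78 -> L from 67 -> L from 61 -> R from 2 -> L from 45

In-order: [2, 40, 45, 61, 67, 75, 78, 80]


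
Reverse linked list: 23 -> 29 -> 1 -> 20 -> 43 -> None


Step 1: curr=23, set curr.next=prev(None) | reversed so far: 23
Step 2: curr=29, set curr.next=prev(23) | reversed so far: 29 -> 23
Step 3: curr=1, set curr.next=prev(29) | reversed so far: 1 -> 29 -> 23
Step 4: curr=20, set curr.next=prev(1) | reversed so far: 20 -> 1 -> 29 -> 23
Step 5: curr=43, set curr.next=prev(20) | reversed so far: 43 -> 20 -> 1 -> 29 -> 23

43 -> 20 -> 1 -> 29 -> 23 -> None


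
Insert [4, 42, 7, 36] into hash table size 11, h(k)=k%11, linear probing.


Insert 4: h=4 -> slot 4
Insert 42: h=9 -> slot 9
Insert 7: h=7 -> slot 7
Insert 36: h=3 -> slot 3

Table: [None, None, None, 36, 4, None, None, 7, None, 42, None]


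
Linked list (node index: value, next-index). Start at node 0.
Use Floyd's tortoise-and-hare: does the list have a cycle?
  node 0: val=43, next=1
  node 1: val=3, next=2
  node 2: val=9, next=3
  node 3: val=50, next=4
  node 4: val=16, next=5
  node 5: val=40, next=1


Floyd's tortoise (slow, +1) and hare (fast, +2):
  init: slow=0, fast=0
  step 1: slow=1, fast=2
  step 2: slow=2, fast=4
  step 3: slow=3, fast=1
  step 4: slow=4, fast=3
  step 5: slow=5, fast=5
  slow == fast at node 5: cycle detected

Cycle: yes


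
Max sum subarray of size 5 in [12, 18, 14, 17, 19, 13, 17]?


[0:5]: 80
[1:6]: 81
[2:7]: 80

Max: 81 at [1:6]


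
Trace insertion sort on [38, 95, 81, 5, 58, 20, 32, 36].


Initial: [38, 95, 81, 5, 58, 20, 32, 36]
Insert 95: [38, 95, 81, 5, 58, 20, 32, 36]
Insert 81: [38, 81, 95, 5, 58, 20, 32, 36]
Insert 5: [5, 38, 81, 95, 58, 20, 32, 36]
Insert 58: [5, 38, 58, 81, 95, 20, 32, 36]
Insert 20: [5, 20, 38, 58, 81, 95, 32, 36]
Insert 32: [5, 20, 32, 38, 58, 81, 95, 36]
Insert 36: [5, 20, 32, 36, 38, 58, 81, 95]

Sorted: [5, 20, 32, 36, 38, 58, 81, 95]


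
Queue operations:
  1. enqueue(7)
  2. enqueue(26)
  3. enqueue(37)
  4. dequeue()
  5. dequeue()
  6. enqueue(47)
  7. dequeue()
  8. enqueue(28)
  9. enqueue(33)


enqueue(7) -> [7]
enqueue(26) -> [7, 26]
enqueue(37) -> [7, 26, 37]
dequeue()->7, [26, 37]
dequeue()->26, [37]
enqueue(47) -> [37, 47]
dequeue()->37, [47]
enqueue(28) -> [47, 28]
enqueue(33) -> [47, 28, 33]

Final queue: [47, 28, 33]


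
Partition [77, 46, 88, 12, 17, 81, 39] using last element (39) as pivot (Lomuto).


Pivot: 39
  12 <= 39: swap -> [12, 46, 88, 77, 17, 81, 39]
  17 <= 39: swap -> [12, 17, 88, 77, 46, 81, 39]
Place pivot at 2: [12, 17, 39, 77, 46, 81, 88]

Partitioned: [12, 17, 39, 77, 46, 81, 88]


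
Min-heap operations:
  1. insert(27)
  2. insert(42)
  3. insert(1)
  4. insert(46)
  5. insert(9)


insert(27) -> [27]
insert(42) -> [27, 42]
insert(1) -> [1, 42, 27]
insert(46) -> [1, 42, 27, 46]
insert(9) -> [1, 9, 27, 46, 42]

Final heap: [1, 9, 27, 46, 42]


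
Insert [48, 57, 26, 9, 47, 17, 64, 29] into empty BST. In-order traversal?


Insert 48: root
Insert 57: R from 48
Insert 26: L from 48
Insert 9: L from 48 -> L from 26
Insert 47: L from 48 -> R from 26
Insert 17: L from 48 -> L from 26 -> R from 9
Insert 64: R from 48 -> R from 57
Insert 29: L from 48 -> R from 26 -> L from 47

In-order: [9, 17, 26, 29, 47, 48, 57, 64]


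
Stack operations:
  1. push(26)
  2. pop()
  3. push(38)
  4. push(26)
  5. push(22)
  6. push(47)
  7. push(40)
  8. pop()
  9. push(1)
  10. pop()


push(26) -> [26]
pop()->26, []
push(38) -> [38]
push(26) -> [38, 26]
push(22) -> [38, 26, 22]
push(47) -> [38, 26, 22, 47]
push(40) -> [38, 26, 22, 47, 40]
pop()->40, [38, 26, 22, 47]
push(1) -> [38, 26, 22, 47, 1]
pop()->1, [38, 26, 22, 47]

Final stack: [38, 26, 22, 47]


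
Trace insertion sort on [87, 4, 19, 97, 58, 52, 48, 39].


Initial: [87, 4, 19, 97, 58, 52, 48, 39]
Insert 4: [4, 87, 19, 97, 58, 52, 48, 39]
Insert 19: [4, 19, 87, 97, 58, 52, 48, 39]
Insert 97: [4, 19, 87, 97, 58, 52, 48, 39]
Insert 58: [4, 19, 58, 87, 97, 52, 48, 39]
Insert 52: [4, 19, 52, 58, 87, 97, 48, 39]
Insert 48: [4, 19, 48, 52, 58, 87, 97, 39]
Insert 39: [4, 19, 39, 48, 52, 58, 87, 97]

Sorted: [4, 19, 39, 48, 52, 58, 87, 97]


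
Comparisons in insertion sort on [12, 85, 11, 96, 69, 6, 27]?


Algorithm: insertion sort
Input: [12, 85, 11, 96, 69, 6, 27]
Sorted: [6, 11, 12, 27, 69, 85, 96]

16


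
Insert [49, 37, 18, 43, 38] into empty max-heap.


Insert 49: [49]
Insert 37: [49, 37]
Insert 18: [49, 37, 18]
Insert 43: [49, 43, 18, 37]
Insert 38: [49, 43, 18, 37, 38]

Final heap: [49, 43, 18, 37, 38]


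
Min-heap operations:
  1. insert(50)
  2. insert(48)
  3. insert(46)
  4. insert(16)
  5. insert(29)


insert(50) -> [50]
insert(48) -> [48, 50]
insert(46) -> [46, 50, 48]
insert(16) -> [16, 46, 48, 50]
insert(29) -> [16, 29, 48, 50, 46]

Final heap: [16, 29, 48, 50, 46]


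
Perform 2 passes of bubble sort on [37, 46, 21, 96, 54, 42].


Initial: [37, 46, 21, 96, 54, 42]
Pass 1: [37, 21, 46, 54, 42, 96] (3 swaps)
Pass 2: [21, 37, 46, 42, 54, 96] (2 swaps)

After 2 passes: [21, 37, 46, 42, 54, 96]


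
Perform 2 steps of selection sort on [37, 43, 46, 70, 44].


Initial: [37, 43, 46, 70, 44]
Step 1: min=37 at 0
  Swap: [37, 43, 46, 70, 44]
Step 2: min=43 at 1
  Swap: [37, 43, 46, 70, 44]

After 2 steps: [37, 43, 46, 70, 44]


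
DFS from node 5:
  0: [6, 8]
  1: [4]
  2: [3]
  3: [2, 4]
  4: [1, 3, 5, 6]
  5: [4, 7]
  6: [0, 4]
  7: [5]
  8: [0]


Visit 5, push [7, 4]
Visit 4, push [6, 3, 1]
Visit 1, push []
Visit 3, push [2]
Visit 2, push []
Visit 6, push [0]
Visit 0, push [8]
Visit 8, push []
Visit 7, push []

DFS order: [5, 4, 1, 3, 2, 6, 0, 8, 7]


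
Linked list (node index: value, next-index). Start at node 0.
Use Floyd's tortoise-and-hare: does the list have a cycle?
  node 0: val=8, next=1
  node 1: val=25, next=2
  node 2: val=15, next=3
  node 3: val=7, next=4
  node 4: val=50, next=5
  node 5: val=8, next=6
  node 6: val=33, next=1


Floyd's tortoise (slow, +1) and hare (fast, +2):
  init: slow=0, fast=0
  step 1: slow=1, fast=2
  step 2: slow=2, fast=4
  step 3: slow=3, fast=6
  step 4: slow=4, fast=2
  step 5: slow=5, fast=4
  step 6: slow=6, fast=6
  slow == fast at node 6: cycle detected

Cycle: yes


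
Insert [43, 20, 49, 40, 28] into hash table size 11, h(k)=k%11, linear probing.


Insert 43: h=10 -> slot 10
Insert 20: h=9 -> slot 9
Insert 49: h=5 -> slot 5
Insert 40: h=7 -> slot 7
Insert 28: h=6 -> slot 6

Table: [None, None, None, None, None, 49, 28, 40, None, 20, 43]


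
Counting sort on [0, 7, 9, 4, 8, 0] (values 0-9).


Input: [0, 7, 9, 4, 8, 0]
Counts: [2, 0, 0, 0, 1, 0, 0, 1, 1, 1]

Sorted: [0, 0, 4, 7, 8, 9]


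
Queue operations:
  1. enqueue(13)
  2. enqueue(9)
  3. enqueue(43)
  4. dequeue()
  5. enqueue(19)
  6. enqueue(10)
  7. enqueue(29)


enqueue(13) -> [13]
enqueue(9) -> [13, 9]
enqueue(43) -> [13, 9, 43]
dequeue()->13, [9, 43]
enqueue(19) -> [9, 43, 19]
enqueue(10) -> [9, 43, 19, 10]
enqueue(29) -> [9, 43, 19, 10, 29]

Final queue: [9, 43, 19, 10, 29]


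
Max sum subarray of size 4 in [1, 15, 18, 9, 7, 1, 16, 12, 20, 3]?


[0:4]: 43
[1:5]: 49
[2:6]: 35
[3:7]: 33
[4:8]: 36
[5:9]: 49
[6:10]: 51

Max: 51 at [6:10]


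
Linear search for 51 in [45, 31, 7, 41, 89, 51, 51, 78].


i=0: 45!=51
i=1: 31!=51
i=2: 7!=51
i=3: 41!=51
i=4: 89!=51
i=5: 51==51 found!

Found at 5, 6 comps


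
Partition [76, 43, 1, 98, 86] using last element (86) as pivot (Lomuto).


Pivot: 86
  76 <= 86: advance i (no swap)
  43 <= 86: advance i (no swap)
  1 <= 86: advance i (no swap)
Place pivot at 3: [76, 43, 1, 86, 98]

Partitioned: [76, 43, 1, 86, 98]


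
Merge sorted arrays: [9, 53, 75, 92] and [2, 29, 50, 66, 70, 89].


Take 2 from B
Take 9 from A
Take 29 from B
Take 50 from B
Take 53 from A
Take 66 from B
Take 70 from B
Take 75 from A
Take 89 from B

Merged: [2, 9, 29, 50, 53, 66, 70, 75, 89, 92]


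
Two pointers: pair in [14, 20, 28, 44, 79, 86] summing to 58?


lo=0(14)+hi=5(86)=100
lo=0(14)+hi=4(79)=93
lo=0(14)+hi=3(44)=58

Yes: 14+44=58


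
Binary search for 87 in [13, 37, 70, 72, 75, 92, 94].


Step 1: lo=0, hi=6, mid=3, val=72
Step 2: lo=4, hi=6, mid=5, val=92
Step 3: lo=4, hi=4, mid=4, val=75

Not found


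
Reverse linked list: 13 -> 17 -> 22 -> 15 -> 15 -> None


Step 1: curr=13, set curr.next=prev(None) | reversed so far: 13
Step 2: curr=17, set curr.next=prev(13) | reversed so far: 17 -> 13
Step 3: curr=22, set curr.next=prev(17) | reversed so far: 22 -> 17 -> 13
Step 4: curr=15, set curr.next=prev(22) | reversed so far: 15 -> 22 -> 17 -> 13
Step 5: curr=15, set curr.next=prev(15) | reversed so far: 15 -> 15 -> 22 -> 17 -> 13

15 -> 15 -> 22 -> 17 -> 13 -> None


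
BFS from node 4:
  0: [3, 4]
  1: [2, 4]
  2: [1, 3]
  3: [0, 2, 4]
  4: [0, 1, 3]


Visit 4, enqueue [0, 1, 3]
Visit 0, enqueue []
Visit 1, enqueue [2]
Visit 3, enqueue []
Visit 2, enqueue []

BFS order: [4, 0, 1, 3, 2]


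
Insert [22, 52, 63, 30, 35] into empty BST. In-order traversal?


Insert 22: root
Insert 52: R from 22
Insert 63: R from 22 -> R from 52
Insert 30: R from 22 -> L from 52
Insert 35: R from 22 -> L from 52 -> R from 30

In-order: [22, 30, 35, 52, 63]


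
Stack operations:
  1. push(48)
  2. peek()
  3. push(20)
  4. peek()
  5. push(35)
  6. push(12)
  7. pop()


push(48) -> [48]
peek()->48
push(20) -> [48, 20]
peek()->20
push(35) -> [48, 20, 35]
push(12) -> [48, 20, 35, 12]
pop()->12, [48, 20, 35]

Final stack: [48, 20, 35]


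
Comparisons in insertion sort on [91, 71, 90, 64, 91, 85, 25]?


Algorithm: insertion sort
Input: [91, 71, 90, 64, 91, 85, 25]
Sorted: [25, 64, 71, 85, 90, 91, 91]

17


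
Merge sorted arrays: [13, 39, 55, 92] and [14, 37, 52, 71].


Take 13 from A
Take 14 from B
Take 37 from B
Take 39 from A
Take 52 from B
Take 55 from A
Take 71 from B

Merged: [13, 14, 37, 39, 52, 55, 71, 92]


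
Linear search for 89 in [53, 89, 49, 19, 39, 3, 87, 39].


i=0: 53!=89
i=1: 89==89 found!

Found at 1, 2 comps


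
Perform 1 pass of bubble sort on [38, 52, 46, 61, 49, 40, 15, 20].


Initial: [38, 52, 46, 61, 49, 40, 15, 20]
Pass 1: [38, 46, 52, 49, 40, 15, 20, 61] (5 swaps)

After 1 pass: [38, 46, 52, 49, 40, 15, 20, 61]


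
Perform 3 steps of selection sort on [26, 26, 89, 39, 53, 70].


Initial: [26, 26, 89, 39, 53, 70]
Step 1: min=26 at 0
  Swap: [26, 26, 89, 39, 53, 70]
Step 2: min=26 at 1
  Swap: [26, 26, 89, 39, 53, 70]
Step 3: min=39 at 3
  Swap: [26, 26, 39, 89, 53, 70]

After 3 steps: [26, 26, 39, 89, 53, 70]


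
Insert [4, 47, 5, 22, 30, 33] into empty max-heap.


Insert 4: [4]
Insert 47: [47, 4]
Insert 5: [47, 4, 5]
Insert 22: [47, 22, 5, 4]
Insert 30: [47, 30, 5, 4, 22]
Insert 33: [47, 30, 33, 4, 22, 5]

Final heap: [47, 30, 33, 4, 22, 5]


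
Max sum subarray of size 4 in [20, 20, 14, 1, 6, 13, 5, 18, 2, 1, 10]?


[0:4]: 55
[1:5]: 41
[2:6]: 34
[3:7]: 25
[4:8]: 42
[5:9]: 38
[6:10]: 26
[7:11]: 31

Max: 55 at [0:4]


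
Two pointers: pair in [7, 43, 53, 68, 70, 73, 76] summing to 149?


lo=0(7)+hi=6(76)=83
lo=1(43)+hi=6(76)=119
lo=2(53)+hi=6(76)=129
lo=3(68)+hi=6(76)=144
lo=4(70)+hi=6(76)=146
lo=5(73)+hi=6(76)=149

Yes: 73+76=149


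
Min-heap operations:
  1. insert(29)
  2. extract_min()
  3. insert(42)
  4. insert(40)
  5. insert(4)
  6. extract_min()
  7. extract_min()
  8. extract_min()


insert(29) -> [29]
extract_min()->29, []
insert(42) -> [42]
insert(40) -> [40, 42]
insert(4) -> [4, 42, 40]
extract_min()->4, [40, 42]
extract_min()->40, [42]
extract_min()->42, []

Final heap: []


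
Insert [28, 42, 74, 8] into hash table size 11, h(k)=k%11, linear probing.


Insert 28: h=6 -> slot 6
Insert 42: h=9 -> slot 9
Insert 74: h=8 -> slot 8
Insert 8: h=8, 2 probes -> slot 10

Table: [None, None, None, None, None, None, 28, None, 74, 42, 8]


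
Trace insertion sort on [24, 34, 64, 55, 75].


Initial: [24, 34, 64, 55, 75]
Insert 34: [24, 34, 64, 55, 75]
Insert 64: [24, 34, 64, 55, 75]
Insert 55: [24, 34, 55, 64, 75]
Insert 75: [24, 34, 55, 64, 75]

Sorted: [24, 34, 55, 64, 75]


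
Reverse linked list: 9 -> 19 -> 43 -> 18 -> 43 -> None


Step 1: curr=9, set curr.next=prev(None) | reversed so far: 9
Step 2: curr=19, set curr.next=prev(9) | reversed so far: 19 -> 9
Step 3: curr=43, set curr.next=prev(19) | reversed so far: 43 -> 19 -> 9
Step 4: curr=18, set curr.next=prev(43) | reversed so far: 18 -> 43 -> 19 -> 9
Step 5: curr=43, set curr.next=prev(18) | reversed so far: 43 -> 18 -> 43 -> 19 -> 9

43 -> 18 -> 43 -> 19 -> 9 -> None


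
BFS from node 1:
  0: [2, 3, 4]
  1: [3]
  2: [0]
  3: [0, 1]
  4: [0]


Visit 1, enqueue [3]
Visit 3, enqueue [0]
Visit 0, enqueue [2, 4]
Visit 2, enqueue []
Visit 4, enqueue []

BFS order: [1, 3, 0, 2, 4]


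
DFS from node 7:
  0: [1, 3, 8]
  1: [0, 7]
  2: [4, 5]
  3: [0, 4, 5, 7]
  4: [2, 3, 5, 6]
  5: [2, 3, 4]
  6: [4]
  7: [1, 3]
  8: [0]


Visit 7, push [3, 1]
Visit 1, push [0]
Visit 0, push [8, 3]
Visit 3, push [5, 4]
Visit 4, push [6, 5, 2]
Visit 2, push [5]
Visit 5, push []
Visit 6, push []
Visit 8, push []

DFS order: [7, 1, 0, 3, 4, 2, 5, 6, 8]


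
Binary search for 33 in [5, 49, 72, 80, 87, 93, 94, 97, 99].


Step 1: lo=0, hi=8, mid=4, val=87
Step 2: lo=0, hi=3, mid=1, val=49
Step 3: lo=0, hi=0, mid=0, val=5

Not found


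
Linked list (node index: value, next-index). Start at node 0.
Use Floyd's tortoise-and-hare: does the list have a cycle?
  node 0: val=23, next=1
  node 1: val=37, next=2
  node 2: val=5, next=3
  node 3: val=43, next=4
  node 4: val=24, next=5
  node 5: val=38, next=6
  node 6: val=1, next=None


Floyd's tortoise (slow, +1) and hare (fast, +2):
  init: slow=0, fast=0
  step 1: slow=1, fast=2
  step 2: slow=2, fast=4
  step 3: slow=3, fast=6
  step 4: fast -> None, no cycle

Cycle: no


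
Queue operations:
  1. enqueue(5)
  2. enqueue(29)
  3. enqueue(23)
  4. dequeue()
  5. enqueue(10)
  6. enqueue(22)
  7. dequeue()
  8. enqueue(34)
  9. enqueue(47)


enqueue(5) -> [5]
enqueue(29) -> [5, 29]
enqueue(23) -> [5, 29, 23]
dequeue()->5, [29, 23]
enqueue(10) -> [29, 23, 10]
enqueue(22) -> [29, 23, 10, 22]
dequeue()->29, [23, 10, 22]
enqueue(34) -> [23, 10, 22, 34]
enqueue(47) -> [23, 10, 22, 34, 47]

Final queue: [23, 10, 22, 34, 47]


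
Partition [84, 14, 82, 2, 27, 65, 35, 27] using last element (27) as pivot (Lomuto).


Pivot: 27
  14 <= 27: swap -> [14, 84, 82, 2, 27, 65, 35, 27]
  2 <= 27: swap -> [14, 2, 82, 84, 27, 65, 35, 27]
  27 <= 27: swap -> [14, 2, 27, 84, 82, 65, 35, 27]
Place pivot at 3: [14, 2, 27, 27, 82, 65, 35, 84]

Partitioned: [14, 2, 27, 27, 82, 65, 35, 84]


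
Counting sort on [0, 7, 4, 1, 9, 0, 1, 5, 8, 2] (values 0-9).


Input: [0, 7, 4, 1, 9, 0, 1, 5, 8, 2]
Counts: [2, 2, 1, 0, 1, 1, 0, 1, 1, 1]

Sorted: [0, 0, 1, 1, 2, 4, 5, 7, 8, 9]


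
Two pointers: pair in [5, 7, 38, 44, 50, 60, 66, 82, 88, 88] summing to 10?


lo=0(5)+hi=9(88)=93
lo=0(5)+hi=8(88)=93
lo=0(5)+hi=7(82)=87
lo=0(5)+hi=6(66)=71
lo=0(5)+hi=5(60)=65
lo=0(5)+hi=4(50)=55
lo=0(5)+hi=3(44)=49
lo=0(5)+hi=2(38)=43
lo=0(5)+hi=1(7)=12

No pair found


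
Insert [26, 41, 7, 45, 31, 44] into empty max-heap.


Insert 26: [26]
Insert 41: [41, 26]
Insert 7: [41, 26, 7]
Insert 45: [45, 41, 7, 26]
Insert 31: [45, 41, 7, 26, 31]
Insert 44: [45, 41, 44, 26, 31, 7]

Final heap: [45, 41, 44, 26, 31, 7]


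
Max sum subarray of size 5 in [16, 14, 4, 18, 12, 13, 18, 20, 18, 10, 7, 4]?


[0:5]: 64
[1:6]: 61
[2:7]: 65
[3:8]: 81
[4:9]: 81
[5:10]: 79
[6:11]: 73
[7:12]: 59

Max: 81 at [3:8]


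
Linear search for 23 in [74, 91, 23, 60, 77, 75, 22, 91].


i=0: 74!=23
i=1: 91!=23
i=2: 23==23 found!

Found at 2, 3 comps


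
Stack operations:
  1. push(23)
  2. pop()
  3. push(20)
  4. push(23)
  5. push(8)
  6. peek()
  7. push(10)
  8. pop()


push(23) -> [23]
pop()->23, []
push(20) -> [20]
push(23) -> [20, 23]
push(8) -> [20, 23, 8]
peek()->8
push(10) -> [20, 23, 8, 10]
pop()->10, [20, 23, 8]

Final stack: [20, 23, 8]


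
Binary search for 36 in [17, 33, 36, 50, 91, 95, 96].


Step 1: lo=0, hi=6, mid=3, val=50
Step 2: lo=0, hi=2, mid=1, val=33
Step 3: lo=2, hi=2, mid=2, val=36

Found at index 2


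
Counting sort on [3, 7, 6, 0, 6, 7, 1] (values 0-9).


Input: [3, 7, 6, 0, 6, 7, 1]
Counts: [1, 1, 0, 1, 0, 0, 2, 2, 0, 0]

Sorted: [0, 1, 3, 6, 6, 7, 7]


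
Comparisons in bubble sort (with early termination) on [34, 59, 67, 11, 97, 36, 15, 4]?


Algorithm: bubble sort (with early termination)
Input: [34, 59, 67, 11, 97, 36, 15, 4]
Sorted: [4, 11, 15, 34, 36, 59, 67, 97]

28


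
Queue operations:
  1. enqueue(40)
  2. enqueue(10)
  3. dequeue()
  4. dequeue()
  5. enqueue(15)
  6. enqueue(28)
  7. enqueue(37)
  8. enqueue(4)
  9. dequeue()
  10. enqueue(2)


enqueue(40) -> [40]
enqueue(10) -> [40, 10]
dequeue()->40, [10]
dequeue()->10, []
enqueue(15) -> [15]
enqueue(28) -> [15, 28]
enqueue(37) -> [15, 28, 37]
enqueue(4) -> [15, 28, 37, 4]
dequeue()->15, [28, 37, 4]
enqueue(2) -> [28, 37, 4, 2]

Final queue: [28, 37, 4, 2]


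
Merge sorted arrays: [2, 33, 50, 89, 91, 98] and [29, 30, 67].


Take 2 from A
Take 29 from B
Take 30 from B
Take 33 from A
Take 50 from A
Take 67 from B

Merged: [2, 29, 30, 33, 50, 67, 89, 91, 98]


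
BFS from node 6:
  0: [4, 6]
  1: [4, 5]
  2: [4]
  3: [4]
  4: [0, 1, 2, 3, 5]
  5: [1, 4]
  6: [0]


Visit 6, enqueue [0]
Visit 0, enqueue [4]
Visit 4, enqueue [1, 2, 3, 5]
Visit 1, enqueue []
Visit 2, enqueue []
Visit 3, enqueue []
Visit 5, enqueue []

BFS order: [6, 0, 4, 1, 2, 3, 5]


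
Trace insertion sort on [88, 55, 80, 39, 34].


Initial: [88, 55, 80, 39, 34]
Insert 55: [55, 88, 80, 39, 34]
Insert 80: [55, 80, 88, 39, 34]
Insert 39: [39, 55, 80, 88, 34]
Insert 34: [34, 39, 55, 80, 88]

Sorted: [34, 39, 55, 80, 88]


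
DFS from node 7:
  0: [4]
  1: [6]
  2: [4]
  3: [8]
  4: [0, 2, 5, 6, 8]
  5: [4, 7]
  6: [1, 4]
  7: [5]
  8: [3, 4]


Visit 7, push [5]
Visit 5, push [4]
Visit 4, push [8, 6, 2, 0]
Visit 0, push []
Visit 2, push []
Visit 6, push [1]
Visit 1, push []
Visit 8, push [3]
Visit 3, push []

DFS order: [7, 5, 4, 0, 2, 6, 1, 8, 3]


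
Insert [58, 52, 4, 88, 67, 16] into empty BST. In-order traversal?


Insert 58: root
Insert 52: L from 58
Insert 4: L from 58 -> L from 52
Insert 88: R from 58
Insert 67: R from 58 -> L from 88
Insert 16: L from 58 -> L from 52 -> R from 4

In-order: [4, 16, 52, 58, 67, 88]


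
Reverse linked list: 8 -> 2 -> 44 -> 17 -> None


Step 1: curr=8, set curr.next=prev(None) | reversed so far: 8
Step 2: curr=2, set curr.next=prev(8) | reversed so far: 2 -> 8
Step 3: curr=44, set curr.next=prev(2) | reversed so far: 44 -> 2 -> 8
Step 4: curr=17, set curr.next=prev(44) | reversed so far: 17 -> 44 -> 2 -> 8

17 -> 44 -> 2 -> 8 -> None


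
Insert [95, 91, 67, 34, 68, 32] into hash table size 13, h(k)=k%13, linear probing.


Insert 95: h=4 -> slot 4
Insert 91: h=0 -> slot 0
Insert 67: h=2 -> slot 2
Insert 34: h=8 -> slot 8
Insert 68: h=3 -> slot 3
Insert 32: h=6 -> slot 6

Table: [91, None, 67, 68, 95, None, 32, None, 34, None, None, None, None]


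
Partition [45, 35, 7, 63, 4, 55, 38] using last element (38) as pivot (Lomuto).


Pivot: 38
  35 <= 38: swap -> [35, 45, 7, 63, 4, 55, 38]
  7 <= 38: swap -> [35, 7, 45, 63, 4, 55, 38]
  4 <= 38: swap -> [35, 7, 4, 63, 45, 55, 38]
Place pivot at 3: [35, 7, 4, 38, 45, 55, 63]

Partitioned: [35, 7, 4, 38, 45, 55, 63]


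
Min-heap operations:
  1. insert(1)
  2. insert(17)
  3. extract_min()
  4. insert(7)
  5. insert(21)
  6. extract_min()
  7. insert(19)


insert(1) -> [1]
insert(17) -> [1, 17]
extract_min()->1, [17]
insert(7) -> [7, 17]
insert(21) -> [7, 17, 21]
extract_min()->7, [17, 21]
insert(19) -> [17, 21, 19]

Final heap: [17, 21, 19]


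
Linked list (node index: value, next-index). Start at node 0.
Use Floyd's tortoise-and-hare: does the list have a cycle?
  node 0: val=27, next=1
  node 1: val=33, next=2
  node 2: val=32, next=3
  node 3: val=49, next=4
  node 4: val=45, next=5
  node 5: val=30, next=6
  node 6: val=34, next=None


Floyd's tortoise (slow, +1) and hare (fast, +2):
  init: slow=0, fast=0
  step 1: slow=1, fast=2
  step 2: slow=2, fast=4
  step 3: slow=3, fast=6
  step 4: fast -> None, no cycle

Cycle: no


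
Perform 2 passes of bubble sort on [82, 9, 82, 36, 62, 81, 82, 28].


Initial: [82, 9, 82, 36, 62, 81, 82, 28]
Pass 1: [9, 82, 36, 62, 81, 82, 28, 82] (5 swaps)
Pass 2: [9, 36, 62, 81, 82, 28, 82, 82] (4 swaps)

After 2 passes: [9, 36, 62, 81, 82, 28, 82, 82]


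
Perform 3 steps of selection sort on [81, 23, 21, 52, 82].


Initial: [81, 23, 21, 52, 82]
Step 1: min=21 at 2
  Swap: [21, 23, 81, 52, 82]
Step 2: min=23 at 1
  Swap: [21, 23, 81, 52, 82]
Step 3: min=52 at 3
  Swap: [21, 23, 52, 81, 82]

After 3 steps: [21, 23, 52, 81, 82]


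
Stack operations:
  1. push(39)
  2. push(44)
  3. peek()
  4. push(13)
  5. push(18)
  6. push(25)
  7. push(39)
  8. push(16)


push(39) -> [39]
push(44) -> [39, 44]
peek()->44
push(13) -> [39, 44, 13]
push(18) -> [39, 44, 13, 18]
push(25) -> [39, 44, 13, 18, 25]
push(39) -> [39, 44, 13, 18, 25, 39]
push(16) -> [39, 44, 13, 18, 25, 39, 16]

Final stack: [39, 44, 13, 18, 25, 39, 16]


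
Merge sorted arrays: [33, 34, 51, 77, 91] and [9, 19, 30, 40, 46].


Take 9 from B
Take 19 from B
Take 30 from B
Take 33 from A
Take 34 from A
Take 40 from B
Take 46 from B

Merged: [9, 19, 30, 33, 34, 40, 46, 51, 77, 91]


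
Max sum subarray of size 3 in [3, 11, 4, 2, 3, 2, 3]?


[0:3]: 18
[1:4]: 17
[2:5]: 9
[3:6]: 7
[4:7]: 8

Max: 18 at [0:3]


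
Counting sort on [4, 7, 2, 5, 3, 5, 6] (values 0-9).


Input: [4, 7, 2, 5, 3, 5, 6]
Counts: [0, 0, 1, 1, 1, 2, 1, 1, 0, 0]

Sorted: [2, 3, 4, 5, 5, 6, 7]


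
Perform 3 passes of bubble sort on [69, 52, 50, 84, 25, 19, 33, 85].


Initial: [69, 52, 50, 84, 25, 19, 33, 85]
Pass 1: [52, 50, 69, 25, 19, 33, 84, 85] (5 swaps)
Pass 2: [50, 52, 25, 19, 33, 69, 84, 85] (4 swaps)
Pass 3: [50, 25, 19, 33, 52, 69, 84, 85] (3 swaps)

After 3 passes: [50, 25, 19, 33, 52, 69, 84, 85]


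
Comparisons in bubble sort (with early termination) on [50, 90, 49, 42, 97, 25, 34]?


Algorithm: bubble sort (with early termination)
Input: [50, 90, 49, 42, 97, 25, 34]
Sorted: [25, 34, 42, 49, 50, 90, 97]

21


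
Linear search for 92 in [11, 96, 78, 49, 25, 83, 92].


i=0: 11!=92
i=1: 96!=92
i=2: 78!=92
i=3: 49!=92
i=4: 25!=92
i=5: 83!=92
i=6: 92==92 found!

Found at 6, 7 comps


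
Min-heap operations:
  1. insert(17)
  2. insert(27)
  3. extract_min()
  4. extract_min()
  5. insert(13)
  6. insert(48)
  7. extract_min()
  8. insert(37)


insert(17) -> [17]
insert(27) -> [17, 27]
extract_min()->17, [27]
extract_min()->27, []
insert(13) -> [13]
insert(48) -> [13, 48]
extract_min()->13, [48]
insert(37) -> [37, 48]

Final heap: [37, 48]


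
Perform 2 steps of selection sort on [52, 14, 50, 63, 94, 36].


Initial: [52, 14, 50, 63, 94, 36]
Step 1: min=14 at 1
  Swap: [14, 52, 50, 63, 94, 36]
Step 2: min=36 at 5
  Swap: [14, 36, 50, 63, 94, 52]

After 2 steps: [14, 36, 50, 63, 94, 52]


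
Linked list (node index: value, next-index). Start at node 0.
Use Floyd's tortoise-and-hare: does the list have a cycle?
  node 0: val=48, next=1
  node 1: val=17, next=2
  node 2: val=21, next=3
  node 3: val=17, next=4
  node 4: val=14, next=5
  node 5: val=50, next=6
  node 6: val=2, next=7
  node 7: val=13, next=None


Floyd's tortoise (slow, +1) and hare (fast, +2):
  init: slow=0, fast=0
  step 1: slow=1, fast=2
  step 2: slow=2, fast=4
  step 3: slow=3, fast=6
  step 4: fast 6->7->None, no cycle

Cycle: no


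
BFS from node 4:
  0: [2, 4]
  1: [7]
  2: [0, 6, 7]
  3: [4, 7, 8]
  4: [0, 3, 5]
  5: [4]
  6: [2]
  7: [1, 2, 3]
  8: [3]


Visit 4, enqueue [0, 3, 5]
Visit 0, enqueue [2]
Visit 3, enqueue [7, 8]
Visit 5, enqueue []
Visit 2, enqueue [6]
Visit 7, enqueue [1]
Visit 8, enqueue []
Visit 6, enqueue []
Visit 1, enqueue []

BFS order: [4, 0, 3, 5, 2, 7, 8, 6, 1]
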